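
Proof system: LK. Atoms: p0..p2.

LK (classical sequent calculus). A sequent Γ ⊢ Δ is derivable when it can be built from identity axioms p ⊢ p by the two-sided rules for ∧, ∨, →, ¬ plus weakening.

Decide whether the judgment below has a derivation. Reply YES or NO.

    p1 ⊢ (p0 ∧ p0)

Truth-table refutation:
  v=000: Γ:[p1=F] Δ:[(p0 ∧ p0)=F] refutes=False
  v=001: Γ:[p1=F] Δ:[(p0 ∧ p0)=F] refutes=False
  v=010: Γ:[p1=T] Δ:[(p0 ∧ p0)=F] refutes=True  ← countermodel

Result: NO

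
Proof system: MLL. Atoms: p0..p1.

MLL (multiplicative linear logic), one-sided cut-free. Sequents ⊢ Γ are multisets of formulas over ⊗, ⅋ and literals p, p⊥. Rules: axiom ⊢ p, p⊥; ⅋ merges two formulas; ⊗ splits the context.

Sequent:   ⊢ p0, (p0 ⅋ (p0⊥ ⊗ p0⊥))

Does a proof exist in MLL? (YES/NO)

Derivation trace:
[⅋]  ⊢ p0, (p0 ⅋ (p0⊥ ⊗ p0⊥))
  [⊗]  ⊢ p0, p0, (p0⊥ ⊗ p0⊥)
    [Ax]  ⊢ p0, p0⊥
    [Ax]  ⊢ p0, p0⊥

Result: YES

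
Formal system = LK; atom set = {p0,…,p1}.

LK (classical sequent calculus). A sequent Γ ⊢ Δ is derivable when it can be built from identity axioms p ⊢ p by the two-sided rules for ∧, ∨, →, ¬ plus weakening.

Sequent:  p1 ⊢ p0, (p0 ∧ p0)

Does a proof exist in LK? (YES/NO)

Truth-table refutation:
  v=00: Γ:[p1=F] Δ:[p0=F, (p0 ∧ p0)=F] refutes=False
  v=01: Γ:[p1=T] Δ:[p0=F, (p0 ∧ p0)=F] refutes=True  ← countermodel

Result: NO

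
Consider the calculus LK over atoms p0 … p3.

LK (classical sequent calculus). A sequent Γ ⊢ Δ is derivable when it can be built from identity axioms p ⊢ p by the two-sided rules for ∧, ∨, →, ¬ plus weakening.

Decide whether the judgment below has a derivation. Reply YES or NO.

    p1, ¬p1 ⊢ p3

Proof tree:
[WR] p1, ¬p1 ⊢ p3
  [¬L] p1, ¬p1 ⊢ 
    [Ax] p1 ⊢ p1

Result: YES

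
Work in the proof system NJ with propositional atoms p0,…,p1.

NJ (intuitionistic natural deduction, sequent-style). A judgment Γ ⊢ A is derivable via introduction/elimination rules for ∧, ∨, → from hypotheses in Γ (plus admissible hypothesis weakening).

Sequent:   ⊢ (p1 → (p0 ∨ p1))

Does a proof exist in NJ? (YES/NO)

Derivation (root first):
[→I]  ⊢ (p1 → (p0 ∨ p1))
  [∨I₂] p1 ⊢ (p0 ∨ p1)
    [Ax] p1 ⊢ p1

Result: YES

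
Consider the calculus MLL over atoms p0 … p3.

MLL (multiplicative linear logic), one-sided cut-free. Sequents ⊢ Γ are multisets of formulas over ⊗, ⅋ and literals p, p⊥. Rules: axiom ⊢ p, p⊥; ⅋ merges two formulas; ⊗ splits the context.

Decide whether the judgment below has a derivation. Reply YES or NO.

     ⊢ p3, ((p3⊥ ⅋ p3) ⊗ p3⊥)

Proof tree:
[⊗]  ⊢ p3, ((p3⊥ ⅋ p3) ⊗ p3⊥)
  [⅋]  ⊢ (p3⊥ ⅋ p3)
    [Ax]  ⊢ p3, p3⊥
  [Ax]  ⊢ p3, p3⊥

Result: YES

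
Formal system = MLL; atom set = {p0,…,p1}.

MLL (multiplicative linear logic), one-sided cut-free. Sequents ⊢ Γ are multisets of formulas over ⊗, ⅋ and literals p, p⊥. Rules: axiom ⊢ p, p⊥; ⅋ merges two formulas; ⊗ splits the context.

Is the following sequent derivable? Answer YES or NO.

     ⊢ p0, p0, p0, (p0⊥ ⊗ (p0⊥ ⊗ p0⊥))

Derivation (root first):
[⊗]  ⊢ p0, p0, p0, (p0⊥ ⊗ (p0⊥ ⊗ p0⊥))
  [Ax]  ⊢ p0, p0⊥
  [⊗]  ⊢ p0, p0, (p0⊥ ⊗ p0⊥)
    [Ax]  ⊢ p0, p0⊥
    [Ax]  ⊢ p0, p0⊥

Result: YES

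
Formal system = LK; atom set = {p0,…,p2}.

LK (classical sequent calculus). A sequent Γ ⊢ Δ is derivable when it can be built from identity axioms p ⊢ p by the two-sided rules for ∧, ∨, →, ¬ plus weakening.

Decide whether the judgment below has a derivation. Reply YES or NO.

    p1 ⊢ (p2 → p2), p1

Proof tree:
[WR] p1 ⊢ (p2 → p2), p1
  [WL] p1 ⊢ (p2 → p2)
    [→R]  ⊢ (p2 → p2)
      [Ax] p2 ⊢ p2

Result: YES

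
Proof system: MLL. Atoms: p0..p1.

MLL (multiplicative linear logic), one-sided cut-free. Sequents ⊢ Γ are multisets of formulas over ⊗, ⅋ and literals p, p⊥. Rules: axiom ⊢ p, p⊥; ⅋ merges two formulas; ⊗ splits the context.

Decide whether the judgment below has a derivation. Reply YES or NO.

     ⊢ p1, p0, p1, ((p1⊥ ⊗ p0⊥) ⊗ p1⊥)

Derivation (root first):
[⊗]  ⊢ p1, p0, p1, ((p1⊥ ⊗ p0⊥) ⊗ p1⊥)
  [⊗]  ⊢ p1, p0, (p1⊥ ⊗ p0⊥)
    [Ax]  ⊢ p1, p1⊥
    [Ax]  ⊢ p0, p0⊥
  [Ax]  ⊢ p1, p1⊥

Result: YES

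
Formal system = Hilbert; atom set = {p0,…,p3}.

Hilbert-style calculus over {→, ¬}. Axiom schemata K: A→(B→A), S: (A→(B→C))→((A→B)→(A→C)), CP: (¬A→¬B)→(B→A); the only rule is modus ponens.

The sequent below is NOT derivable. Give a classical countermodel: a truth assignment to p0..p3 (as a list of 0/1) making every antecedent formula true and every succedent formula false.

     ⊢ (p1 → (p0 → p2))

Search for a countermodel by truth-table:
  v=0000: Γ:[] Δ:[(p1 → (p0 → p2))=T] refutes=False
  v=0001: Γ:[] Δ:[(p1 → (p0 → p2))=T] refutes=False
  v=0010: Γ:[] Δ:[(p1 → (p0 → p2))=T] refutes=False
  v=0011: Γ:[] Δ:[(p1 → (p0 → p2))=T] refutes=False
  v=0100: Γ:[] Δ:[(p1 → (p0 → p2))=T] refutes=False
  v=0101: Γ:[] Δ:[(p1 → (p0 → p2))=T] refutes=False
  v=0110: Γ:[] Δ:[(p1 → (p0 → p2))=T] refutes=False
  v=0111: Γ:[] Δ:[(p1 → (p0 → p2))=T] refutes=False
  v=1000: Γ:[] Δ:[(p1 → (p0 → p2))=T] refutes=False
  v=1001: Γ:[] Δ:[(p1 → (p0 → p2))=T] refutes=False
  v=1010: Γ:[] Δ:[(p1 → (p0 → p2))=T] refutes=False
  v=1011: Γ:[] Δ:[(p1 → (p0 → p2))=T] refutes=False
  v=1100: Γ:[] Δ:[(p1 → (p0 → p2))=F] refutes=True  ← countermodel

Result: [1, 1, 0, 0]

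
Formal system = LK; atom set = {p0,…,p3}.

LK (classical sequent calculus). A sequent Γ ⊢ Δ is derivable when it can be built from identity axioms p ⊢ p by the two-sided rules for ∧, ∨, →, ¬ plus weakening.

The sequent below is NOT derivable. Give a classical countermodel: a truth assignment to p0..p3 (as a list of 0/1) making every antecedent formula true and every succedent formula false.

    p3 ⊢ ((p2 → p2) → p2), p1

Truth-table refutation:
  v=0000: Γ:[p3=F] Δ:[((p2 → p2) → p2)=F, p1=F] refutes=False
  v=0001: Γ:[p3=T] Δ:[((p2 → p2) → p2)=F, p1=F] refutes=True  ← countermodel

Result: [0, 0, 0, 1]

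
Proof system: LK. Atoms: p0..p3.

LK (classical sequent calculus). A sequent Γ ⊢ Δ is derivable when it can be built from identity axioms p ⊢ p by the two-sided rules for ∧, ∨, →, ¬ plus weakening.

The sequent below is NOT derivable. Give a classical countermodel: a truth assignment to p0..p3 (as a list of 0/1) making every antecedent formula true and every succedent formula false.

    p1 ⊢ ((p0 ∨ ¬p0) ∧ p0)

Truth-table refutation:
  v=0000: Γ:[p1=F] Δ:[((p0 ∨ ¬p0) ∧ p0)=F] refutes=False
  v=0001: Γ:[p1=F] Δ:[((p0 ∨ ¬p0) ∧ p0)=F] refutes=False
  v=0010: Γ:[p1=F] Δ:[((p0 ∨ ¬p0) ∧ p0)=F] refutes=False
  v=0011: Γ:[p1=F] Δ:[((p0 ∨ ¬p0) ∧ p0)=F] refutes=False
  v=0100: Γ:[p1=T] Δ:[((p0 ∨ ¬p0) ∧ p0)=F] refutes=True  ← countermodel

Result: [0, 1, 0, 0]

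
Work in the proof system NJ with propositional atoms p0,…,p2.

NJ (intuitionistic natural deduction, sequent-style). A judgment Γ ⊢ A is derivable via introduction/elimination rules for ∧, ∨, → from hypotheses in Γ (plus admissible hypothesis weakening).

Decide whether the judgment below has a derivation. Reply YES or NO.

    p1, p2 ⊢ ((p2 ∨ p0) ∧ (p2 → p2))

Derivation (root first):
[∧I] p1, p2 ⊢ ((p2 ∨ p0) ∧ (p2 → p2))
  [∨I₁] p2 ⊢ (p2 ∨ p0)
    [Ax] p2 ⊢ p2
  [Wk] p1 ⊢ (p2 → p2)
    [→I]  ⊢ (p2 → p2)
      [Ax] p2 ⊢ p2

Result: YES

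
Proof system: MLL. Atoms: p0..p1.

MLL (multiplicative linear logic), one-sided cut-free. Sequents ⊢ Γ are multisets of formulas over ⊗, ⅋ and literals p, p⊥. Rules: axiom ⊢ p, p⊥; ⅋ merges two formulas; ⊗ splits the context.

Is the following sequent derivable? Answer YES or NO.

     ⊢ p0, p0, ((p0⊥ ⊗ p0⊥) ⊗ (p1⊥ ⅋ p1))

Proof tree:
[⊗]  ⊢ p0, p0, ((p0⊥ ⊗ p0⊥) ⊗ (p1⊥ ⅋ p1))
  [⊗]  ⊢ p0, p0, (p0⊥ ⊗ p0⊥)
    [Ax]  ⊢ p0, p0⊥
    [Ax]  ⊢ p0, p0⊥
  [⅋]  ⊢ (p1⊥ ⅋ p1)
    [Ax]  ⊢ p1, p1⊥

Result: YES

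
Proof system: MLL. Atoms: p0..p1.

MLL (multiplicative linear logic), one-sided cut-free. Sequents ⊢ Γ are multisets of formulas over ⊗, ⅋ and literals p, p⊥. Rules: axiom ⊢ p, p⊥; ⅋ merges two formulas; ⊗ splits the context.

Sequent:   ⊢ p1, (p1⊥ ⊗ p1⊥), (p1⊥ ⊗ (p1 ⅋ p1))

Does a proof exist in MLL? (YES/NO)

Derivation trace:
[⊗]  ⊢ p1, (p1⊥ ⊗ p1⊥), (p1⊥ ⊗ (p1 ⅋ p1))
  [Ax]  ⊢ p1, p1⊥
  [⅋]  ⊢ (p1⊥ ⊗ p1⊥), (p1 ⅋ p1)
    [⊗]  ⊢ p1, p1, (p1⊥ ⊗ p1⊥)
      [Ax]  ⊢ p1, p1⊥
      [Ax]  ⊢ p1, p1⊥

Result: YES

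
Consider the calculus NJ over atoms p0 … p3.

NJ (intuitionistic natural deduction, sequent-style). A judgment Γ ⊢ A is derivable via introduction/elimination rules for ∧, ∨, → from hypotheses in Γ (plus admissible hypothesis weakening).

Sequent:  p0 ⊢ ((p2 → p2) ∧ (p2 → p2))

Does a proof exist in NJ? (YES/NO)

Proof tree:
[∧I] p0 ⊢ ((p2 → p2) ∧ (p2 → p2))
  [Wk] p0 ⊢ (p2 → p2)
    [→I]  ⊢ (p2 → p2)
      [Ax] p2 ⊢ p2
  [Wk] p0 ⊢ (p2 → p2)
    [→I]  ⊢ (p2 → p2)
      [Ax] p2 ⊢ p2

Result: YES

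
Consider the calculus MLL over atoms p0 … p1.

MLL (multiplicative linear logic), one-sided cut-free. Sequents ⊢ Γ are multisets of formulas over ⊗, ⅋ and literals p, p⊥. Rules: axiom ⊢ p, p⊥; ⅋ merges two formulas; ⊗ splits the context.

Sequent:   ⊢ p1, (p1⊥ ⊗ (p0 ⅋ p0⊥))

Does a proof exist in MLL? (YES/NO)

Derivation trace:
[⊗]  ⊢ p1, (p1⊥ ⊗ (p0 ⅋ p0⊥))
  [Ax]  ⊢ p1, p1⊥
  [⅋]  ⊢ (p0 ⅋ p0⊥)
    [Ax]  ⊢ p0, p0⊥

Result: YES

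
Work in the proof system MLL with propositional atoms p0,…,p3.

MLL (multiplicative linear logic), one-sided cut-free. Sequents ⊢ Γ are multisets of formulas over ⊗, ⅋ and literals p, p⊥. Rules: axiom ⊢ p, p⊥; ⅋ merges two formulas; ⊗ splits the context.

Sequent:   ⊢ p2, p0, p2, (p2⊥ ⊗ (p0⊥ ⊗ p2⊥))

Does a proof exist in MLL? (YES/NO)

Derivation (root first):
[⊗]  ⊢ p2, p0, p2, (p2⊥ ⊗ (p0⊥ ⊗ p2⊥))
  [Ax]  ⊢ p2, p2⊥
  [⊗]  ⊢ p0, p2, (p0⊥ ⊗ p2⊥)
    [Ax]  ⊢ p0, p0⊥
    [Ax]  ⊢ p2, p2⊥

Result: YES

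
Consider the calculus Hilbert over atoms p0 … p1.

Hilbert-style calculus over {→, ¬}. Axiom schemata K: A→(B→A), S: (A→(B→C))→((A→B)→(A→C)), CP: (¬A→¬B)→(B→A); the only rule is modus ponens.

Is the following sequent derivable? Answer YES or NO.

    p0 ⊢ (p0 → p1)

Enumerate valuations to refute Γ ⊢ Δ:
  v=00: Γ:[p0=F] Δ:[(p0 → p1)=T] refutes=False
  v=01: Γ:[p0=F] Δ:[(p0 → p1)=T] refutes=False
  v=10: Γ:[p0=T] Δ:[(p0 → p1)=F] refutes=True  ← countermodel

Result: NO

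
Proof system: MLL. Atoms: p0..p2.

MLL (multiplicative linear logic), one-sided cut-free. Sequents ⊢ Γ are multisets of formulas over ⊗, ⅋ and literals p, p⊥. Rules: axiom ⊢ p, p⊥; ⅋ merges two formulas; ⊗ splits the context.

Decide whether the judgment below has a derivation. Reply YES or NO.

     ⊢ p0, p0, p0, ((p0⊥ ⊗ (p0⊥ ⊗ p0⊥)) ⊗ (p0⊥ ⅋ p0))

Proof tree:
[⊗]  ⊢ p0, p0, p0, ((p0⊥ ⊗ (p0⊥ ⊗ p0⊥)) ⊗ (p0⊥ ⅋ p0))
  [⊗]  ⊢ p0, p0, p0, (p0⊥ ⊗ (p0⊥ ⊗ p0⊥))
    [Ax]  ⊢ p0, p0⊥
    [⊗]  ⊢ p0, p0, (p0⊥ ⊗ p0⊥)
      [Ax]  ⊢ p0, p0⊥
      [Ax]  ⊢ p0, p0⊥
  [⅋]  ⊢ (p0⊥ ⅋ p0)
    [Ax]  ⊢ p0, p0⊥

Result: YES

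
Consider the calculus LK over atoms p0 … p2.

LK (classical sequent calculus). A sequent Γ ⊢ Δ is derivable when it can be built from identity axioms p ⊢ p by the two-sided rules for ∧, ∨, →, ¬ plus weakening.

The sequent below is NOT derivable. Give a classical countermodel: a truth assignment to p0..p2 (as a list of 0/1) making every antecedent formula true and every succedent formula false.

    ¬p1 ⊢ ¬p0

Enumerate valuations to refute Γ ⊢ Δ:
  v=000: Γ:[¬p1=T] Δ:[¬p0=T] refutes=False
  v=001: Γ:[¬p1=T] Δ:[¬p0=T] refutes=False
  v=010: Γ:[¬p1=F] Δ:[¬p0=T] refutes=False
  v=011: Γ:[¬p1=F] Δ:[¬p0=T] refutes=False
  v=100: Γ:[¬p1=T] Δ:[¬p0=F] refutes=True  ← countermodel

Result: [1, 0, 0]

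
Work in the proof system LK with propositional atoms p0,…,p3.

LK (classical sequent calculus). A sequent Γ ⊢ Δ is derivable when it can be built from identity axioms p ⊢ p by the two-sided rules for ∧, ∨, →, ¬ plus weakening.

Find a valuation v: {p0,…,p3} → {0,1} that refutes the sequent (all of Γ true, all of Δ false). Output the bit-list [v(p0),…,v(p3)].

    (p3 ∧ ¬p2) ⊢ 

Truth-table refutation:
  v=0000: Γ:[(p3 ∧ ¬p2)=F] Δ:[] refutes=False
  v=0001: Γ:[(p3 ∧ ¬p2)=T] Δ:[] refutes=True  ← countermodel

Result: [0, 0, 0, 1]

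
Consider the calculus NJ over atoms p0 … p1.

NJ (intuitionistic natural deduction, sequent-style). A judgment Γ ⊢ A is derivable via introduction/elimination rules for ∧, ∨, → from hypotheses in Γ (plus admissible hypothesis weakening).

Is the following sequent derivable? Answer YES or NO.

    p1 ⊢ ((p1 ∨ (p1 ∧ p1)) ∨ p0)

Derivation (root first):
[∨I₁] p1 ⊢ ((p1 ∨ (p1 ∧ p1)) ∨ p0)
  [∨I₂] p1 ⊢ (p1 ∨ (p1 ∧ p1))
    [∧I] p1 ⊢ (p1 ∧ p1)
      [Wk] p1, p1 ⊢ p1
        [Ax] p1 ⊢ p1
      [Ax] p1 ⊢ p1

Result: YES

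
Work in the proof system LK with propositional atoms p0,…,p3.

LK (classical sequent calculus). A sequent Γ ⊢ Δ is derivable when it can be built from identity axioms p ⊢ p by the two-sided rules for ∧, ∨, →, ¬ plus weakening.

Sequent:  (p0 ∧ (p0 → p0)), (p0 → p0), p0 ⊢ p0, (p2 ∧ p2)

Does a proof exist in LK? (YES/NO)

Derivation trace:
[∧R] (p0 ∧ (p0 → p0)), (p0 → p0), p0 ⊢ p0, (p2 ∧ p2)
  [WR] p0, (p0 → p0) ⊢ p0, p2
    [→L] p0, (p0 → p0) ⊢ p0
      [Ax] p0 ⊢ p0
      [Ax] p0 ⊢ p0
  [∧L] (p0 ∧ (p0 → p0)) ⊢ p0, p2
    [WR] p0, (p0 → p0) ⊢ p0, p2
      [→L] p0, (p0 → p0) ⊢ p0
        [Ax] p0 ⊢ p0
        [Ax] p0 ⊢ p0

Result: YES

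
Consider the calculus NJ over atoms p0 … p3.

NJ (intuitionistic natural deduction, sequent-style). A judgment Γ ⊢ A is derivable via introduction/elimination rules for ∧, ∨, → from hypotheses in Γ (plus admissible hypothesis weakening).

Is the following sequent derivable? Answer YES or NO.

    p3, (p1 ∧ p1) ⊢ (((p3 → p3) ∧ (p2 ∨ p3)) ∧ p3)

Proof tree:
[Wk] p3, (p1 ∧ p1) ⊢ (((p3 → p3) ∧ (p2 ∨ p3)) ∧ p3)
  [∧I] p3 ⊢ (((p3 → p3) ∧ (p2 ∨ p3)) ∧ p3)
    [∧I] p3 ⊢ ((p3 → p3) ∧ (p2 ∨ p3))
      [→I]  ⊢ (p3 → p3)
        [Ax] p3 ⊢ p3
      [∨I₂] p3 ⊢ (p2 ∨ p3)
        [Ax] p3 ⊢ p3
    [Ax] p3 ⊢ p3

Result: YES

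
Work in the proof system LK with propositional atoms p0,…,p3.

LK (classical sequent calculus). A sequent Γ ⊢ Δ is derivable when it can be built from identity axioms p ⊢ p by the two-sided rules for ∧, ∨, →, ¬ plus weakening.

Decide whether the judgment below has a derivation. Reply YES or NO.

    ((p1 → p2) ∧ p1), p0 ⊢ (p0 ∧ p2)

Derivation (root first):
[∧R] ((p1 → p2) ∧ p1), p0 ⊢ (p0 ∧ p2)
  [Ax] p0 ⊢ p0
  [∧L] ((p1 → p2) ∧ p1) ⊢ p2
    [→L] p1, (p1 → p2) ⊢ p2
      [Ax] p1 ⊢ p1
      [Ax] p2 ⊢ p2

Result: YES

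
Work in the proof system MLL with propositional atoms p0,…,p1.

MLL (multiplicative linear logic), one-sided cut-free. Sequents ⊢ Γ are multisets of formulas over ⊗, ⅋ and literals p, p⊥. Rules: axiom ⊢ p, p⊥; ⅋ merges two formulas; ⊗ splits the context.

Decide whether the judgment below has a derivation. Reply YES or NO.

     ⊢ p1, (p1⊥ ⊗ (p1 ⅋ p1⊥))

Proof tree:
[⊗]  ⊢ p1, (p1⊥ ⊗ (p1 ⅋ p1⊥))
  [Ax]  ⊢ p1, p1⊥
  [⅋]  ⊢ (p1 ⅋ p1⊥)
    [Ax]  ⊢ p1, p1⊥

Result: YES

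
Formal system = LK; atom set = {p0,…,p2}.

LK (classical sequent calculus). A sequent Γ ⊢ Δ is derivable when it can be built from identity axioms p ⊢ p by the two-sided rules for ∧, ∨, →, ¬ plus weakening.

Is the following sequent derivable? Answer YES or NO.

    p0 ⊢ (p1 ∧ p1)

Enumerate valuations to refute Γ ⊢ Δ:
  v=000: Γ:[p0=F] Δ:[(p1 ∧ p1)=F] refutes=False
  v=001: Γ:[p0=F] Δ:[(p1 ∧ p1)=F] refutes=False
  v=010: Γ:[p0=F] Δ:[(p1 ∧ p1)=T] refutes=False
  v=011: Γ:[p0=F] Δ:[(p1 ∧ p1)=T] refutes=False
  v=100: Γ:[p0=T] Δ:[(p1 ∧ p1)=F] refutes=True  ← countermodel

Result: NO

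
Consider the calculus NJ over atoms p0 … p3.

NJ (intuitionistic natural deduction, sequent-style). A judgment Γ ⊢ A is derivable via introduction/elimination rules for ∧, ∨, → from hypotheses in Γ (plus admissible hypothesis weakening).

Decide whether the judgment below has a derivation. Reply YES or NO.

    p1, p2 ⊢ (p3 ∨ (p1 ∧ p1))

Proof tree:
[∨I₂] p1, p2 ⊢ (p3 ∨ (p1 ∧ p1))
  [∧I] p1, p2 ⊢ (p1 ∧ p1)
    [Wk] p1, p2 ⊢ p1
      [Ax] p1 ⊢ p1
    [Wk] p1, p2 ⊢ p1
      [Ax] p1 ⊢ p1

Result: YES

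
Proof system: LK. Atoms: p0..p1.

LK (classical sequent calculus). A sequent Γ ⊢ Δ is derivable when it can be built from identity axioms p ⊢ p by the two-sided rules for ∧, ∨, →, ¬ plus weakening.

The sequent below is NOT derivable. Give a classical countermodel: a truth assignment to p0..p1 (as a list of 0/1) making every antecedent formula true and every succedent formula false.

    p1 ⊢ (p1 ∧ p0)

Search for a countermodel by truth-table:
  v=00: Γ:[p1=F] Δ:[(p1 ∧ p0)=F] refutes=False
  v=01: Γ:[p1=T] Δ:[(p1 ∧ p0)=F] refutes=True  ← countermodel

Result: [0, 1]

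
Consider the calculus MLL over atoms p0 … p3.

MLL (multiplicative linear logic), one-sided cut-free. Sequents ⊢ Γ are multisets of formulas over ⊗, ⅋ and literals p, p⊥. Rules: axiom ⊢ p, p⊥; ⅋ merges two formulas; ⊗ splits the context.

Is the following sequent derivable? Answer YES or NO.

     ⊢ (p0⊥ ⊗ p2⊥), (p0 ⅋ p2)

Derivation trace:
[⅋]  ⊢ (p0⊥ ⊗ p2⊥), (p0 ⅋ p2)
  [⊗]  ⊢ p0, p2, (p0⊥ ⊗ p2⊥)
    [Ax]  ⊢ p0, p0⊥
    [Ax]  ⊢ p2, p2⊥

Result: YES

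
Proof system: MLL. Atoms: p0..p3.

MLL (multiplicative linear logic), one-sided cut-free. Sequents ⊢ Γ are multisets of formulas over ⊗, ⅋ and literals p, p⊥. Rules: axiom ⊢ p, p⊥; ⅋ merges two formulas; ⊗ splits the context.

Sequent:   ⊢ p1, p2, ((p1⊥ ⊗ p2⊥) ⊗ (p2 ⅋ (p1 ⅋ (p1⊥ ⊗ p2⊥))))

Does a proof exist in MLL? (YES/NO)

Derivation trace:
[⊗]  ⊢ p1, p2, ((p1⊥ ⊗ p2⊥) ⊗ (p2 ⅋ (p1 ⅋ (p1⊥ ⊗ p2⊥))))
  [⊗]  ⊢ p1, p2, (p1⊥ ⊗ p2⊥)
    [Ax]  ⊢ p1, p1⊥
    [Ax]  ⊢ p2, p2⊥
  [⅋]  ⊢ (p2 ⅋ (p1 ⅋ (p1⊥ ⊗ p2⊥)))
    [⅋]  ⊢ p2, (p1 ⅋ (p1⊥ ⊗ p2⊥))
      [⊗]  ⊢ p1, p2, (p1⊥ ⊗ p2⊥)
        [Ax]  ⊢ p1, p1⊥
        [Ax]  ⊢ p2, p2⊥

Result: YES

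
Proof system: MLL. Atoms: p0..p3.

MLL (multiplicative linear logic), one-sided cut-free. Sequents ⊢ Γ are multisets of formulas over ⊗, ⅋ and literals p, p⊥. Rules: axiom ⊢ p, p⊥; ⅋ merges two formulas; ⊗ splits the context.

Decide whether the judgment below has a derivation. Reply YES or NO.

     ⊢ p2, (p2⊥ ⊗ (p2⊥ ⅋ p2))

Derivation trace:
[⊗]  ⊢ p2, (p2⊥ ⊗ (p2⊥ ⅋ p2))
  [Ax]  ⊢ p2, p2⊥
  [⅋]  ⊢ (p2⊥ ⅋ p2)
    [Ax]  ⊢ p2, p2⊥

Result: YES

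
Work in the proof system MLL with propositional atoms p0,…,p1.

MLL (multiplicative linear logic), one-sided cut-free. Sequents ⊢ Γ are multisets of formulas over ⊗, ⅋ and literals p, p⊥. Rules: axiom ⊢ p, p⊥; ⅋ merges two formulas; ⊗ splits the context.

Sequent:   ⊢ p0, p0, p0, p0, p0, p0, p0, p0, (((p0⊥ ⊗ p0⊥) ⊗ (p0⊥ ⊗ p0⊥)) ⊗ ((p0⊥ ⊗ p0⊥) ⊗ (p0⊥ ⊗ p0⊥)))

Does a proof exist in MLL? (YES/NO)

Derivation trace:
[⊗]  ⊢ p0, p0, p0, p0, p0, p0, p0, p0, (((p0⊥ ⊗ p0⊥) ⊗ (p0⊥ ⊗ p0⊥)) ⊗ ((p0⊥ ⊗ p0⊥) ⊗ (p0⊥ ⊗ p0⊥)))
  [⊗]  ⊢ p0, p0, p0, p0, ((p0⊥ ⊗ p0⊥) ⊗ (p0⊥ ⊗ p0⊥))
    [⊗]  ⊢ p0, p0, (p0⊥ ⊗ p0⊥)
      [Ax]  ⊢ p0, p0⊥
      [Ax]  ⊢ p0, p0⊥
    [⊗]  ⊢ p0, p0, (p0⊥ ⊗ p0⊥)
      [Ax]  ⊢ p0, p0⊥
      [Ax]  ⊢ p0, p0⊥
  [⊗]  ⊢ p0, p0, p0, p0, ((p0⊥ ⊗ p0⊥) ⊗ (p0⊥ ⊗ p0⊥))
    [⊗]  ⊢ p0, p0, (p0⊥ ⊗ p0⊥)
      [Ax]  ⊢ p0, p0⊥
      [Ax]  ⊢ p0, p0⊥
    [⊗]  ⊢ p0, p0, (p0⊥ ⊗ p0⊥)
      [Ax]  ⊢ p0, p0⊥
      [Ax]  ⊢ p0, p0⊥

Result: YES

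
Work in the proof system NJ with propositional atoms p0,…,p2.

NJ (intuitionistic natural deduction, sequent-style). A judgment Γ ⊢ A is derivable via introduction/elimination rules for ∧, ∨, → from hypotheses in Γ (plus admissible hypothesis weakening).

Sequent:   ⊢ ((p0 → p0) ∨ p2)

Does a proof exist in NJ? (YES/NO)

Proof tree:
[∨I₁]  ⊢ ((p0 → p0) ∨ p2)
  [→I]  ⊢ (p0 → p0)
    [Ax] p0 ⊢ p0

Result: YES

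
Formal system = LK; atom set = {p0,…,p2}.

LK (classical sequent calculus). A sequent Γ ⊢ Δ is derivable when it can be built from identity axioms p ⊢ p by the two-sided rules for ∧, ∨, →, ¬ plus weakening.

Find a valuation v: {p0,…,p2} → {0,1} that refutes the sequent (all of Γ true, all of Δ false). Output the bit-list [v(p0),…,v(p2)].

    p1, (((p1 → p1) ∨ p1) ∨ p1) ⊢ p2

Truth-table refutation:
  v=000: Γ:[p1=F, (((p1 → p1) ∨ p1) ∨ p1)=T] Δ:[p2=F] refutes=False
  v=001: Γ:[p1=F, (((p1 → p1) ∨ p1) ∨ p1)=T] Δ:[p2=T] refutes=False
  v=010: Γ:[p1=T, (((p1 → p1) ∨ p1) ∨ p1)=T] Δ:[p2=F] refutes=True  ← countermodel

Result: [0, 1, 0]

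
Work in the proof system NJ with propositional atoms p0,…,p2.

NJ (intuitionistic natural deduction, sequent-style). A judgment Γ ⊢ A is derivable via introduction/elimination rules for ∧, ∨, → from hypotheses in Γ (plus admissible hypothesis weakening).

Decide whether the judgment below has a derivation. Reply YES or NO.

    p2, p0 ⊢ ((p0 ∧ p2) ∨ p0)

Derivation trace:
[∨I₁] p2, p0 ⊢ ((p0 ∧ p2) ∨ p0)
  [∧I] p2, p0 ⊢ (p0 ∧ p2)
    [Ax] p0 ⊢ p0
    [Ax] p2 ⊢ p2

Result: YES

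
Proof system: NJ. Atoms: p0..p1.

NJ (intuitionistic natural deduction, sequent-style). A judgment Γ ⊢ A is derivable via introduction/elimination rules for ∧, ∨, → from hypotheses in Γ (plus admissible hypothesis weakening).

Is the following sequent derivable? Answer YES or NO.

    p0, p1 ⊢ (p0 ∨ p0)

Derivation (root first):
[∨I₁] p0, p1 ⊢ (p0 ∨ p0)
  [Wk] p0, p1 ⊢ p0
    [Ax] p0 ⊢ p0

Result: YES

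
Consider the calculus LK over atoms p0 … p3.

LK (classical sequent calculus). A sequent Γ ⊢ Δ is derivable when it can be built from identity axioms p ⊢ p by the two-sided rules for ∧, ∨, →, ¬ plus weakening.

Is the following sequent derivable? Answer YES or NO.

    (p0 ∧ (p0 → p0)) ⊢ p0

Derivation (root first):
[∧L] (p0 ∧ (p0 → p0)) ⊢ p0
  [→L] p0, (p0 → p0) ⊢ p0
    [Ax] p0 ⊢ p0
    [Ax] p0 ⊢ p0

Result: YES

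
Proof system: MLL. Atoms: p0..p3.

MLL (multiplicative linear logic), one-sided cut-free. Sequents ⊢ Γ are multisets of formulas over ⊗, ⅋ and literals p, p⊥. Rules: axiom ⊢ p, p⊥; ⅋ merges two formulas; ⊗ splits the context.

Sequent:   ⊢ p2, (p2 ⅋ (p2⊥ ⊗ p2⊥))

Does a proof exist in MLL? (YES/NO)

Proof tree:
[⅋]  ⊢ p2, (p2 ⅋ (p2⊥ ⊗ p2⊥))
  [⊗]  ⊢ p2, p2, (p2⊥ ⊗ p2⊥)
    [Ax]  ⊢ p2, p2⊥
    [Ax]  ⊢ p2, p2⊥

Result: YES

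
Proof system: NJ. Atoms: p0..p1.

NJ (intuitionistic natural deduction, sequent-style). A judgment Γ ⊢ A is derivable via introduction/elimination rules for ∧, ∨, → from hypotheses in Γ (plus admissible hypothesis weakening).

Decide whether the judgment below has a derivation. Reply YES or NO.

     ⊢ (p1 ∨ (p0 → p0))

Proof tree:
[∨I₂]  ⊢ (p1 ∨ (p0 → p0))
  [→I]  ⊢ (p0 → p0)
    [Ax] p0 ⊢ p0

Result: YES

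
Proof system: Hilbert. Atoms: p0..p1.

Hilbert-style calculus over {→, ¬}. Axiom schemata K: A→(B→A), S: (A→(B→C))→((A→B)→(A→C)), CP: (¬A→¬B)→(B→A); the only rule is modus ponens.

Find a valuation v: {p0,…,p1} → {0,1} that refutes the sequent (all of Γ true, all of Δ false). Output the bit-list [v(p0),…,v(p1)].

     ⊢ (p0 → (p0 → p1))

Search for a countermodel by truth-table:
  v=00: Γ:[] Δ:[(p0 → (p0 → p1))=T] refutes=False
  v=01: Γ:[] Δ:[(p0 → (p0 → p1))=T] refutes=False
  v=10: Γ:[] Δ:[(p0 → (p0 → p1))=F] refutes=True  ← countermodel

Result: [1, 0]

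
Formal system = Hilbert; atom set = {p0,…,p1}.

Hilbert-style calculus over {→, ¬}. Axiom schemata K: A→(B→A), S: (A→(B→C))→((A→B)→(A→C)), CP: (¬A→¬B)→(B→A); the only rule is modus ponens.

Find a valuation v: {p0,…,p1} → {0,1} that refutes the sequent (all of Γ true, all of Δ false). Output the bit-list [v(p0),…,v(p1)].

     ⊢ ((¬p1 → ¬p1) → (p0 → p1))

Enumerate valuations to refute Γ ⊢ Δ:
  v=00: Γ:[] Δ:[((¬p1 → ¬p1) → (p0 → p1))=T] refutes=False
  v=01: Γ:[] Δ:[((¬p1 → ¬p1) → (p0 → p1))=T] refutes=False
  v=10: Γ:[] Δ:[((¬p1 → ¬p1) → (p0 → p1))=F] refutes=True  ← countermodel

Result: [1, 0]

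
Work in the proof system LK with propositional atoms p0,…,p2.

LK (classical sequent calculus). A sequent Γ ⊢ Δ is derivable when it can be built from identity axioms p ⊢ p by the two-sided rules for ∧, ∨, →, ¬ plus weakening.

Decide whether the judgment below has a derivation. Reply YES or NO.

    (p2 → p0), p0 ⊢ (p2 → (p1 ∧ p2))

Search for a countermodel by truth-table:
  v=000: Γ:[(p2 → p0)=T, p0=F] Δ:[(p2 → (p1 ∧ p2))=T] refutes=False
  v=001: Γ:[(p2 → p0)=F, p0=F] Δ:[(p2 → (p1 ∧ p2))=F] refutes=False
  v=010: Γ:[(p2 → p0)=T, p0=F] Δ:[(p2 → (p1 ∧ p2))=T] refutes=False
  v=011: Γ:[(p2 → p0)=F, p0=F] Δ:[(p2 → (p1 ∧ p2))=T] refutes=False
  v=100: Γ:[(p2 → p0)=T, p0=T] Δ:[(p2 → (p1 ∧ p2))=T] refutes=False
  v=101: Γ:[(p2 → p0)=T, p0=T] Δ:[(p2 → (p1 ∧ p2))=F] refutes=True  ← countermodel

Result: NO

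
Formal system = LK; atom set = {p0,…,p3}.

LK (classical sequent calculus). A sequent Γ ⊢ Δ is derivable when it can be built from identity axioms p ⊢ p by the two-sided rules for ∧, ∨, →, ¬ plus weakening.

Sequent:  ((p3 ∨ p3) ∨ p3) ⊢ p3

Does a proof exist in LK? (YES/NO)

Derivation (root first):
[∨L] ((p3 ∨ p3) ∨ p3) ⊢ p3
  [∨L] (p3 ∨ p3) ⊢ p3
    [Ax] p3 ⊢ p3
    [Ax] p3 ⊢ p3
  [Ax] p3 ⊢ p3

Result: YES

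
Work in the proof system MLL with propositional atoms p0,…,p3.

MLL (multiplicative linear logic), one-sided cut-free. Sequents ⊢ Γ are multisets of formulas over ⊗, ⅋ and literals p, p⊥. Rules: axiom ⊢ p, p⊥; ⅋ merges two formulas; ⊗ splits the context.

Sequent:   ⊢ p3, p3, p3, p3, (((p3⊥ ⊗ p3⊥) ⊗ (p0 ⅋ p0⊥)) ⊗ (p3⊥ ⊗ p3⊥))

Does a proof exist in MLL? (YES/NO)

Derivation (root first):
[⊗]  ⊢ p3, p3, p3, p3, (((p3⊥ ⊗ p3⊥) ⊗ (p0 ⅋ p0⊥)) ⊗ (p3⊥ ⊗ p3⊥))
  [⊗]  ⊢ p3, p3, ((p3⊥ ⊗ p3⊥) ⊗ (p0 ⅋ p0⊥))
    [⊗]  ⊢ p3, p3, (p3⊥ ⊗ p3⊥)
      [Ax]  ⊢ p3, p3⊥
      [Ax]  ⊢ p3, p3⊥
    [⅋]  ⊢ (p0 ⅋ p0⊥)
      [Ax]  ⊢ p0, p0⊥
  [⊗]  ⊢ p3, p3, (p3⊥ ⊗ p3⊥)
    [Ax]  ⊢ p3, p3⊥
    [Ax]  ⊢ p3, p3⊥

Result: YES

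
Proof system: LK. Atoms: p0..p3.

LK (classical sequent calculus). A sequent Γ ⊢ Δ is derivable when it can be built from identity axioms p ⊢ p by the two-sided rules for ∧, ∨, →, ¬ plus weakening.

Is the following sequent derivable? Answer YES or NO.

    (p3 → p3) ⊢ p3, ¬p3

Proof tree:
[¬R] (p3 → p3) ⊢ p3, ¬p3
  [→L] p3, (p3 → p3) ⊢ p3
    [Ax] p3 ⊢ p3
    [WR] p3 ⊢ p3, p3
      [Ax] p3 ⊢ p3

Result: YES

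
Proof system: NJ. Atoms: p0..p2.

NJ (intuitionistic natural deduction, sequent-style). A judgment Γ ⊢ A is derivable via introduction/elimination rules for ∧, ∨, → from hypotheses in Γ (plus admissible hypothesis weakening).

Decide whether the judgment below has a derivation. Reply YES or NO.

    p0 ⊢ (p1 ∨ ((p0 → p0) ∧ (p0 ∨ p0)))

Proof tree:
[∨I₂] p0 ⊢ (p1 ∨ ((p0 → p0) ∧ (p0 ∨ p0)))
  [∧I] p0 ⊢ ((p0 → p0) ∧ (p0 ∨ p0))
    [→I]  ⊢ (p0 → p0)
      [Ax] p0 ⊢ p0
    [∨I₁] p0 ⊢ (p0 ∨ p0)
      [Ax] p0 ⊢ p0

Result: YES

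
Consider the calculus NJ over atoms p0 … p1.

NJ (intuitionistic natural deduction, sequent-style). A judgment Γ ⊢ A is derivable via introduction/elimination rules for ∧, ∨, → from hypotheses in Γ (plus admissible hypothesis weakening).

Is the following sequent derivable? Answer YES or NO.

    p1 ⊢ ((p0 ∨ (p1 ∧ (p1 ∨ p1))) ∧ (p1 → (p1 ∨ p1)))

Derivation trace:
[∧I] p1 ⊢ ((p0 ∨ (p1 ∧ (p1 ∨ p1))) ∧ (p1 → (p1 ∨ p1)))
  [∨I₂] p1 ⊢ (p0 ∨ (p1 ∧ (p1 ∨ p1)))
    [∧I] p1 ⊢ (p1 ∧ (p1 ∨ p1))
      [Ax] p1 ⊢ p1
      [∨I₁] p1 ⊢ (p1 ∨ p1)
        [Ax] p1 ⊢ p1
  [→I]  ⊢ (p1 → (p1 ∨ p1))
    [∨I₁] p1 ⊢ (p1 ∨ p1)
      [Ax] p1 ⊢ p1

Result: YES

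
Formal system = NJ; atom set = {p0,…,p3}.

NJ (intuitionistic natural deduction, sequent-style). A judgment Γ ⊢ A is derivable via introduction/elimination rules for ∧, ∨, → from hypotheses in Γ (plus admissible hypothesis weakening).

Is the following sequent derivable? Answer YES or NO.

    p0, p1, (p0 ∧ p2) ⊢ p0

Derivation (root first):
[Wk] p0, p1, (p0 ∧ p2) ⊢ p0
  [Wk] p0, p1 ⊢ p0
    [Ax] p0 ⊢ p0

Result: YES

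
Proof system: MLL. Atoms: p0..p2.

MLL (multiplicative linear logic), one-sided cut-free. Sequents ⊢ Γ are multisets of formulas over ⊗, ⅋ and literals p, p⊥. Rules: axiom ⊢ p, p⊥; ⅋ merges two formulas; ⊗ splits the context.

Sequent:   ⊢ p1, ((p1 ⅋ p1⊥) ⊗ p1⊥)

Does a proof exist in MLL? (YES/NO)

Proof tree:
[⊗]  ⊢ p1, ((p1 ⅋ p1⊥) ⊗ p1⊥)
  [⅋]  ⊢ (p1 ⅋ p1⊥)
    [Ax]  ⊢ p1, p1⊥
  [Ax]  ⊢ p1, p1⊥

Result: YES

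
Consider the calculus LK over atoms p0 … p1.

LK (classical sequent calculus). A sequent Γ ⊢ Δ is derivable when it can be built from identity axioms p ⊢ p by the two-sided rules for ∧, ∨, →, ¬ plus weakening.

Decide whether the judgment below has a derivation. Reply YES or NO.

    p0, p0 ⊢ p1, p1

Search for a countermodel by truth-table:
  v=00: Γ:[p0=F, p0=F] Δ:[p1=F, p1=F] refutes=False
  v=01: Γ:[p0=F, p0=F] Δ:[p1=T, p1=T] refutes=False
  v=10: Γ:[p0=T, p0=T] Δ:[p1=F, p1=F] refutes=True  ← countermodel

Result: NO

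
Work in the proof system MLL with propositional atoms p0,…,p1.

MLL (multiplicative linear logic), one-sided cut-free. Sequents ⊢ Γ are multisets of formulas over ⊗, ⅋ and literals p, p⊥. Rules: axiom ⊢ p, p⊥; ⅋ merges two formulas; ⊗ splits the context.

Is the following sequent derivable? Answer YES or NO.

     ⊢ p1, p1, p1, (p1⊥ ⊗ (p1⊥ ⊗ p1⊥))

Derivation (root first):
[⊗]  ⊢ p1, p1, p1, (p1⊥ ⊗ (p1⊥ ⊗ p1⊥))
  [Ax]  ⊢ p1, p1⊥
  [⊗]  ⊢ p1, p1, (p1⊥ ⊗ p1⊥)
    [Ax]  ⊢ p1, p1⊥
    [Ax]  ⊢ p1, p1⊥

Result: YES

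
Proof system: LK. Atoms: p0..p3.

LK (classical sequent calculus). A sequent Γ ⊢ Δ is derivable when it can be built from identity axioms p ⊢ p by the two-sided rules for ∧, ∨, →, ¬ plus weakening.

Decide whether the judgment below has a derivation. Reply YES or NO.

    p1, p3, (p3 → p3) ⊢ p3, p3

Derivation trace:
[WR] p1, p3, (p3 → p3) ⊢ p3, p3
  [→L] p1, p3, (p3 → p3) ⊢ p3
    [WL] p3, p1 ⊢ p3
      [Ax] p3 ⊢ p3
    [Ax] p3 ⊢ p3

Result: YES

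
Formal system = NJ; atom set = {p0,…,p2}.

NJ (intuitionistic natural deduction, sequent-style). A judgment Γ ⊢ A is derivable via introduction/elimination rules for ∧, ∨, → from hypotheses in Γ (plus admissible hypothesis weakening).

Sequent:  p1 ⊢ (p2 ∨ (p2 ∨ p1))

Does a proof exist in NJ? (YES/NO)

Derivation trace:
[∨I₂] p1 ⊢ (p2 ∨ (p2 ∨ p1))
  [∨I₂] p1 ⊢ (p2 ∨ p1)
    [Ax] p1 ⊢ p1

Result: YES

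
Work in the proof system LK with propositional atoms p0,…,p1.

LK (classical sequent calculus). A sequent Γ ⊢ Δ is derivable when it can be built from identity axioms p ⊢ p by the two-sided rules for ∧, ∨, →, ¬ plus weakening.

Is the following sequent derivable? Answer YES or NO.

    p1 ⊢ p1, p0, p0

Derivation (root first):
[WR] p1 ⊢ p1, p0, p0
  [WR] p1 ⊢ p1, p0
    [Ax] p1 ⊢ p1

Result: YES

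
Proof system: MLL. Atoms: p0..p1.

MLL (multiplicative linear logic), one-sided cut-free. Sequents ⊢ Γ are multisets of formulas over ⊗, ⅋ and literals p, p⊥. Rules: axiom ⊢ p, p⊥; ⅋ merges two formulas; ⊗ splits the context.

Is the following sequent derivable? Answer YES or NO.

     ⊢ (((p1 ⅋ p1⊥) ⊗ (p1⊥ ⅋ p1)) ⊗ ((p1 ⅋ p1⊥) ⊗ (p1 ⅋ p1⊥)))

Derivation (root first):
[⊗]  ⊢ (((p1 ⅋ p1⊥) ⊗ (p1⊥ ⅋ p1)) ⊗ ((p1 ⅋ p1⊥) ⊗ (p1 ⅋ p1⊥)))
  [⊗]  ⊢ ((p1 ⅋ p1⊥) ⊗ (p1⊥ ⅋ p1))
    [⅋]  ⊢ (p1 ⅋ p1⊥)
      [Ax]  ⊢ p1, p1⊥
    [⅋]  ⊢ (p1⊥ ⅋ p1)
      [Ax]  ⊢ p1, p1⊥
  [⊗]  ⊢ ((p1 ⅋ p1⊥) ⊗ (p1 ⅋ p1⊥))
    [⅋]  ⊢ (p1 ⅋ p1⊥)
      [Ax]  ⊢ p1, p1⊥
    [⅋]  ⊢ (p1 ⅋ p1⊥)
      [Ax]  ⊢ p1, p1⊥

Result: YES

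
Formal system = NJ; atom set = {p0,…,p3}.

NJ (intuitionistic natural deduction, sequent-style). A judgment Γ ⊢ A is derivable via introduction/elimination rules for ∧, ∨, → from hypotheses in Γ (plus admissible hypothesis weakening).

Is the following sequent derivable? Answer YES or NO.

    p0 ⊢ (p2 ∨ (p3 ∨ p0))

Derivation (root first):
[∨I₂] p0 ⊢ (p2 ∨ (p3 ∨ p0))
  [∨I₂] p0 ⊢ (p3 ∨ p0)
    [Ax] p0 ⊢ p0

Result: YES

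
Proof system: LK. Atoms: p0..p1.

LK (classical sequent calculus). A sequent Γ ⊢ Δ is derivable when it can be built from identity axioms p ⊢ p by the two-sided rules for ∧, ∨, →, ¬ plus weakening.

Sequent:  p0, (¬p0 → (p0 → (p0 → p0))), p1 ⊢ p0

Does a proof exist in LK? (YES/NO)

Proof tree:
[WL] p0, (¬p0 → (p0 → (p0 → p0))), p1 ⊢ p0
  [→L] p0, (¬p0 → (p0 → (p0 → p0))) ⊢ p0
    [¬R]  ⊢ p0, ¬p0
      [Ax] p0 ⊢ p0
    [→L] p0, (p0 → (p0 → p0)) ⊢ p0
      [Ax] p0 ⊢ p0
      [→L] p0, (p0 → p0) ⊢ p0
        [Ax] p0 ⊢ p0
        [Ax] p0 ⊢ p0

Result: YES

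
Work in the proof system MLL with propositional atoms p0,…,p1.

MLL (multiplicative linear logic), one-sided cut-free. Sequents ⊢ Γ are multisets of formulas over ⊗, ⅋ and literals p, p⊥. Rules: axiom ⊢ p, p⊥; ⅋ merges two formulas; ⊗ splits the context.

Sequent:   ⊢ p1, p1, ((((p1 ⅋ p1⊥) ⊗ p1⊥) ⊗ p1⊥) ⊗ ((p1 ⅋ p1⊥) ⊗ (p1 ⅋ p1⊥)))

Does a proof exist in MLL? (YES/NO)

Derivation trace:
[⊗]  ⊢ p1, p1, ((((p1 ⅋ p1⊥) ⊗ p1⊥) ⊗ p1⊥) ⊗ ((p1 ⅋ p1⊥) ⊗ (p1 ⅋ p1⊥)))
  [⊗]  ⊢ p1, p1, (((p1 ⅋ p1⊥) ⊗ p1⊥) ⊗ p1⊥)
    [⊗]  ⊢ p1, ((p1 ⅋ p1⊥) ⊗ p1⊥)
      [⅋]  ⊢ (p1 ⅋ p1⊥)
        [Ax]  ⊢ p1, p1⊥
      [Ax]  ⊢ p1, p1⊥
    [Ax]  ⊢ p1, p1⊥
  [⊗]  ⊢ ((p1 ⅋ p1⊥) ⊗ (p1 ⅋ p1⊥))
    [⅋]  ⊢ (p1 ⅋ p1⊥)
      [Ax]  ⊢ p1, p1⊥
    [⅋]  ⊢ (p1 ⅋ p1⊥)
      [Ax]  ⊢ p1, p1⊥

Result: YES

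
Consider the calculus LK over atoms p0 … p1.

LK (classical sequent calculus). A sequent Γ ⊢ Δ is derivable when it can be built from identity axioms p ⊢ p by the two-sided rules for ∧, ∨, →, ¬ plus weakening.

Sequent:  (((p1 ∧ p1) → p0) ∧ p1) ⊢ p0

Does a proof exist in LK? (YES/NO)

Derivation trace:
[∧L] (((p1 ∧ p1) → p0) ∧ p1) ⊢ p0
  [→L] p1, ((p1 ∧ p1) → p0) ⊢ p0
    [∧R] p1 ⊢ (p1 ∧ p1)
      [Ax] p1 ⊢ p1
      [Ax] p1 ⊢ p1
    [Ax] p0 ⊢ p0

Result: YES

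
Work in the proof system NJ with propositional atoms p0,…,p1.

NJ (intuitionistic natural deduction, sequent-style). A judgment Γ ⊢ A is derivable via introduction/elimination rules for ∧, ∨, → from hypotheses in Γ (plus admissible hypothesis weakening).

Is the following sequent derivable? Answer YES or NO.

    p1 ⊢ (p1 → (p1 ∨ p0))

Proof tree:
[→I] p1 ⊢ (p1 → (p1 ∨ p0))
  [∨I₁] p1, p1 ⊢ (p1 ∨ p0)
    [Wk] p1, p1 ⊢ p1
      [Ax] p1 ⊢ p1

Result: YES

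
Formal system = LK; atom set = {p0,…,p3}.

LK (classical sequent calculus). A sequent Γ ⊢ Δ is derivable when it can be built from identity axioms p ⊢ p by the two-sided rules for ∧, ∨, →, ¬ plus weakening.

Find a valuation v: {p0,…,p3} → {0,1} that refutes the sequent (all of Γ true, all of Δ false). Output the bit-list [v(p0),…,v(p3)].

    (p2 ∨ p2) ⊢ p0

Search for a countermodel by truth-table:
  v=0000: Γ:[(p2 ∨ p2)=F] Δ:[p0=F] refutes=False
  v=0001: Γ:[(p2 ∨ p2)=F] Δ:[p0=F] refutes=False
  v=0010: Γ:[(p2 ∨ p2)=T] Δ:[p0=F] refutes=True  ← countermodel

Result: [0, 0, 1, 0]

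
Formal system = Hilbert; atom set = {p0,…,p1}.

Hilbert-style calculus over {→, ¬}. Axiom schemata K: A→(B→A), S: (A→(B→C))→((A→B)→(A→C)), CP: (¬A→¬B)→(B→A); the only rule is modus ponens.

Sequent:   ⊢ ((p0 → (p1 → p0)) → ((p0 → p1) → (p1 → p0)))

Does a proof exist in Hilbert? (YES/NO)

Enumerate valuations to refute Γ ⊢ Δ:
  v=00: Γ:[] Δ:[((p0 → (p1 → p0)) → ((p0 → p1) → (p1 → p0)))=T] refutes=False
  v=01: Γ:[] Δ:[((p0 → (p1 → p0)) → ((p0 → p1) → (p1 → p0)))=F] refutes=True  ← countermodel

Result: NO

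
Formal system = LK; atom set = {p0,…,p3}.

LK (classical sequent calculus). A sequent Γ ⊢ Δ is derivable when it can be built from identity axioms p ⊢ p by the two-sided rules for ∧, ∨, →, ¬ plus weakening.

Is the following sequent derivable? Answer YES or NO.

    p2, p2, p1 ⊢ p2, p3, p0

Derivation (root first):
[WR] p2, p2, p1 ⊢ p2, p3, p0
  [WL] p2, p2, p1 ⊢ p2, p3
    [WR] p2, p2 ⊢ p2, p3
      [WL] p2, p2 ⊢ p2
        [Ax] p2 ⊢ p2

Result: YES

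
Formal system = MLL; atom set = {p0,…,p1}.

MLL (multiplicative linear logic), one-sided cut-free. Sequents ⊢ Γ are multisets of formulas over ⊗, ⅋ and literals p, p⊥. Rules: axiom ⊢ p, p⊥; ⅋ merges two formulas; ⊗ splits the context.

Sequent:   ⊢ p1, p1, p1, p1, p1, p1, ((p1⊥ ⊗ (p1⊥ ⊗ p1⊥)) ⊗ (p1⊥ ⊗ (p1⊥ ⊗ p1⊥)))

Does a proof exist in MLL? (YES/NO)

Derivation trace:
[⊗]  ⊢ p1, p1, p1, p1, p1, p1, ((p1⊥ ⊗ (p1⊥ ⊗ p1⊥)) ⊗ (p1⊥ ⊗ (p1⊥ ⊗ p1⊥)))
  [⊗]  ⊢ p1, p1, p1, (p1⊥ ⊗ (p1⊥ ⊗ p1⊥))
    [Ax]  ⊢ p1, p1⊥
    [⊗]  ⊢ p1, p1, (p1⊥ ⊗ p1⊥)
      [Ax]  ⊢ p1, p1⊥
      [Ax]  ⊢ p1, p1⊥
  [⊗]  ⊢ p1, p1, p1, (p1⊥ ⊗ (p1⊥ ⊗ p1⊥))
    [Ax]  ⊢ p1, p1⊥
    [⊗]  ⊢ p1, p1, (p1⊥ ⊗ p1⊥)
      [Ax]  ⊢ p1, p1⊥
      [Ax]  ⊢ p1, p1⊥

Result: YES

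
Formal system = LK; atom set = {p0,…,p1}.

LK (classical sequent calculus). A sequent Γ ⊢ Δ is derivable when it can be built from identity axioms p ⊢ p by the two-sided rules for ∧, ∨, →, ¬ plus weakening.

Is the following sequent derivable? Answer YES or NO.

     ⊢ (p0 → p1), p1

Search for a countermodel by truth-table:
  v=00: Γ:[] Δ:[(p0 → p1)=T, p1=F] refutes=False
  v=01: Γ:[] Δ:[(p0 → p1)=T, p1=T] refutes=False
  v=10: Γ:[] Δ:[(p0 → p1)=F, p1=F] refutes=True  ← countermodel

Result: NO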